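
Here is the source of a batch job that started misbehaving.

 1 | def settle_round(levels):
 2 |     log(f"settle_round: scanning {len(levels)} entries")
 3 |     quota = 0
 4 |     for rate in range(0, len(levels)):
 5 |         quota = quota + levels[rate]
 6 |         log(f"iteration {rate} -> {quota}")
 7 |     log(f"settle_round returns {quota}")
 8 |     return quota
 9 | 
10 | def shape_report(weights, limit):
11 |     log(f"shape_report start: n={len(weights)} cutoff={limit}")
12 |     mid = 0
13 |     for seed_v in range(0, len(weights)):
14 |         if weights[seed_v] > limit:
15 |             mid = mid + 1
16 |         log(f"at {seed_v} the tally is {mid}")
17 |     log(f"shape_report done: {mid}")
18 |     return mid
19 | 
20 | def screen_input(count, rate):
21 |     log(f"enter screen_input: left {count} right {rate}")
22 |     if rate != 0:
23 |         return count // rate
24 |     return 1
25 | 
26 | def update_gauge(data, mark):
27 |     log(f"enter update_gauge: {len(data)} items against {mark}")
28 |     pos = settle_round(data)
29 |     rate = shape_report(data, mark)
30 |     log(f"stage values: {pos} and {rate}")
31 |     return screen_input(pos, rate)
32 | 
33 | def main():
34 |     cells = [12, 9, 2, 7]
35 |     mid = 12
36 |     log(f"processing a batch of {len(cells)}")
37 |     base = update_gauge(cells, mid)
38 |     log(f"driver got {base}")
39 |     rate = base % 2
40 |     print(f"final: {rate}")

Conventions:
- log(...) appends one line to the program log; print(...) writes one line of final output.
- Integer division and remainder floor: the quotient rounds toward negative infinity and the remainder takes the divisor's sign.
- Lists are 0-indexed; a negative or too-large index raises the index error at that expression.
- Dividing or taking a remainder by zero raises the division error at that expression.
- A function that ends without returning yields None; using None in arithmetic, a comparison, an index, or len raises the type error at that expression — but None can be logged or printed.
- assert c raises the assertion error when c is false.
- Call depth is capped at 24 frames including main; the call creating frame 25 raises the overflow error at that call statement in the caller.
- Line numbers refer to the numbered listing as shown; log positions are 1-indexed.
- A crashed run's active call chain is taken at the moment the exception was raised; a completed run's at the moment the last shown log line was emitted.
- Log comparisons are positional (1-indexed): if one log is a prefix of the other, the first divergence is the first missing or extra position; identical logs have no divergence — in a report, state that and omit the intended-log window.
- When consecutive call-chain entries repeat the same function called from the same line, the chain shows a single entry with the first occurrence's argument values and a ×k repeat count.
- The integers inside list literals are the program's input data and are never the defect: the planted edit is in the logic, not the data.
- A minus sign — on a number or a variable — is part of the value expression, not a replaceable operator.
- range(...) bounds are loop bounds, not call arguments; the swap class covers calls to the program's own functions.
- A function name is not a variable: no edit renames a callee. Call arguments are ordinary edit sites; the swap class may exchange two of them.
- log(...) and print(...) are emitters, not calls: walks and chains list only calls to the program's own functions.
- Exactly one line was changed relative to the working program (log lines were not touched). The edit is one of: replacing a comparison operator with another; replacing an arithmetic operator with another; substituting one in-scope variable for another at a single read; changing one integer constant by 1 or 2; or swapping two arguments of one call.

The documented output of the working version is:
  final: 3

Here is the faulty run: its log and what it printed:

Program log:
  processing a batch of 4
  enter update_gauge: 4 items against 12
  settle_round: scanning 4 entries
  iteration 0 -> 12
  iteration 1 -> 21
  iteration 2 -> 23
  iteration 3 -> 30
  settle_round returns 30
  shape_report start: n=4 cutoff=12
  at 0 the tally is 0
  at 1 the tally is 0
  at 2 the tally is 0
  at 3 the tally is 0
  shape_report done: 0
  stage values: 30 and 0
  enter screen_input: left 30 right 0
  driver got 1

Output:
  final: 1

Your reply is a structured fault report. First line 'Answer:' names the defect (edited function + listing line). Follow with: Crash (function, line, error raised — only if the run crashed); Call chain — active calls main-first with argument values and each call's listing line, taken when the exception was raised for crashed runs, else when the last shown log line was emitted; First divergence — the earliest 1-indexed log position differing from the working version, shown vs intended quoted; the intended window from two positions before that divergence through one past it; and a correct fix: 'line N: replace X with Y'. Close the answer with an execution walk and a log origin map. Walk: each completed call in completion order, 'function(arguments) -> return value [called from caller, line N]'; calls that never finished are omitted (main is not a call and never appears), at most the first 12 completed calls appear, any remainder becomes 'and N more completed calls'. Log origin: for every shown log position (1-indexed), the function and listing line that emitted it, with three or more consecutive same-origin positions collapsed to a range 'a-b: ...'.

Answer: the defect is in main at line 39.
Core observation: No log line changed; the fault shows up purely in the output.
Call chain: main.
First divergence: none; the two logs match at every position.
Execution walk:
  settle_round([12, 9, 2, 7]) -> 30  [called from update_gauge, line 28]
  shape_report([12, 9, 2, 7], 12) -> 0  [called from update_gauge, line 29]
  screen_input(30, 0) -> 1  [called from update_gauge, line 31]
  update_gauge([12, 9, 2, 7], 12) -> 1  [called from main, line 37]
Log origins:
  1 — main, line 36
  2 — update_gauge, line 27
  3 — settle_round, line 2
  4-7 — settle_round, line 6
  8 — settle_round, line 7
  9 — shape_report, line 11
  10-13 — shape_report, line 16
  14 — shape_report, line 17
  15 — update_gauge, line 30
  16 — screen_input, line 21
  17 — main, line 38
A correct fix: line 39: replace `%` with `+`.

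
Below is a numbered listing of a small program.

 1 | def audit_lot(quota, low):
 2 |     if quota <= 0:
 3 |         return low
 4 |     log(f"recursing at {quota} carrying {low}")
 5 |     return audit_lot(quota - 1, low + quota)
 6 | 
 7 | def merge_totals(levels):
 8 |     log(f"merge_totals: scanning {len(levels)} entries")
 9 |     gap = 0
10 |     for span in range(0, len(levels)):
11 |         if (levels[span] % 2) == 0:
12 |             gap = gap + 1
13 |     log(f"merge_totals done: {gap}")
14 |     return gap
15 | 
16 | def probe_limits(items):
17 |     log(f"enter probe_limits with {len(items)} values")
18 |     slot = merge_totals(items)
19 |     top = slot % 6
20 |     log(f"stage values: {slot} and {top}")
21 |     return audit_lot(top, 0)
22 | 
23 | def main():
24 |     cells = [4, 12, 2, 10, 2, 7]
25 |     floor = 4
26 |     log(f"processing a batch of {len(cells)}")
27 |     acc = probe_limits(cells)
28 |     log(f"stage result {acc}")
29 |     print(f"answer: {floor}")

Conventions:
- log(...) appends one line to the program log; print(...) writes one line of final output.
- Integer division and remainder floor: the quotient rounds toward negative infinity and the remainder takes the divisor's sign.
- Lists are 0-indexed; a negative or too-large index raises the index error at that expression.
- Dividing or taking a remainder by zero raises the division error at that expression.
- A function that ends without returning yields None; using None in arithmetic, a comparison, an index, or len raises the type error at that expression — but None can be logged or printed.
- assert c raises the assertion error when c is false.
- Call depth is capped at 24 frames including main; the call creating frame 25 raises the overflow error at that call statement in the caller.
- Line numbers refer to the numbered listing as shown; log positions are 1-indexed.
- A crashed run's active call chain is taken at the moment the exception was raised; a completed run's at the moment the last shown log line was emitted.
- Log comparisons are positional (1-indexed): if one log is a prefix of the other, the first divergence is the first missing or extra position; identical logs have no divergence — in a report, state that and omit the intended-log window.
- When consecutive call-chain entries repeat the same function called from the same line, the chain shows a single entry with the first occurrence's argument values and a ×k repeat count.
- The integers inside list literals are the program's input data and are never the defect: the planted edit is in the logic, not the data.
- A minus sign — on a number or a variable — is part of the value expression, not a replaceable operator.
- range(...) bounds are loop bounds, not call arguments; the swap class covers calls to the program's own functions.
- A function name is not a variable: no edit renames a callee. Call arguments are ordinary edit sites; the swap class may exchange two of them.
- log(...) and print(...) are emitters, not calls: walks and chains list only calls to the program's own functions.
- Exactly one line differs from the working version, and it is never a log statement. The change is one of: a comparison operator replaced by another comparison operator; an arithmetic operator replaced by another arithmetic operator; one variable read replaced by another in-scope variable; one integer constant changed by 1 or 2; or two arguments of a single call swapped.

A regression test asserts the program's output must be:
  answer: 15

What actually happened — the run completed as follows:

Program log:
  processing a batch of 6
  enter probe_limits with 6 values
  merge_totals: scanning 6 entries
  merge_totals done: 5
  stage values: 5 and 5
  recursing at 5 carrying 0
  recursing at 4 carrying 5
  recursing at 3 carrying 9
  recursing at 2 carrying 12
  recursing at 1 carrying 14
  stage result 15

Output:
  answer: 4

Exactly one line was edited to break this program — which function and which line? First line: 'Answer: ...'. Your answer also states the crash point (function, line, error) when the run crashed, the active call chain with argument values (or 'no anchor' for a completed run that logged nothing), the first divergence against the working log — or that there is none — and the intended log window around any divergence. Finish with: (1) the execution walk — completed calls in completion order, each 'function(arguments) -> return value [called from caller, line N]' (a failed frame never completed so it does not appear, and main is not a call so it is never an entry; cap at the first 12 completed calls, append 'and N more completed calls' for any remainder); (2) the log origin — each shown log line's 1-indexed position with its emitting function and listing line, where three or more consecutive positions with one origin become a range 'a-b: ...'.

Answer: the defect is in main at line 29.
Key fact: No log line changed; the fault shows up purely in the output.
Call chain: main.
First divergence: there is none — every log position agrees.
Execution walk:
  merge_totals([4, 12, 2, 10, 2, 7]) -> 5  [called from probe_limits, line 18]
  audit_lot(0, 15) -> 15  [called from audit_lot, line 5]
  audit_lot(1, 14) -> 15  [called from audit_lot, line 5]
  audit_lot(2, 12) -> 15  [called from audit_lot, line 5]
  audit_lot(3, 9) -> 15  [called from audit_lot, line 5]
  audit_lot(4, 5) -> 15  [called from audit_lot, line 5]
  audit_lot(5, 0) -> 15  [called from probe_limits, line 21]
  probe_limits([4, 12, 2, 10, 2, 7]) -> 15  [called from main, line 27]
Origin of each log line:
  1 — main, line 26
  2 — probe_limits, line 17
  3 — merge_totals, line 8
  4 — merge_totals, line 13
  5 — probe_limits, line 20
  6-10 — audit_lot, line 4
  11 — main, line 28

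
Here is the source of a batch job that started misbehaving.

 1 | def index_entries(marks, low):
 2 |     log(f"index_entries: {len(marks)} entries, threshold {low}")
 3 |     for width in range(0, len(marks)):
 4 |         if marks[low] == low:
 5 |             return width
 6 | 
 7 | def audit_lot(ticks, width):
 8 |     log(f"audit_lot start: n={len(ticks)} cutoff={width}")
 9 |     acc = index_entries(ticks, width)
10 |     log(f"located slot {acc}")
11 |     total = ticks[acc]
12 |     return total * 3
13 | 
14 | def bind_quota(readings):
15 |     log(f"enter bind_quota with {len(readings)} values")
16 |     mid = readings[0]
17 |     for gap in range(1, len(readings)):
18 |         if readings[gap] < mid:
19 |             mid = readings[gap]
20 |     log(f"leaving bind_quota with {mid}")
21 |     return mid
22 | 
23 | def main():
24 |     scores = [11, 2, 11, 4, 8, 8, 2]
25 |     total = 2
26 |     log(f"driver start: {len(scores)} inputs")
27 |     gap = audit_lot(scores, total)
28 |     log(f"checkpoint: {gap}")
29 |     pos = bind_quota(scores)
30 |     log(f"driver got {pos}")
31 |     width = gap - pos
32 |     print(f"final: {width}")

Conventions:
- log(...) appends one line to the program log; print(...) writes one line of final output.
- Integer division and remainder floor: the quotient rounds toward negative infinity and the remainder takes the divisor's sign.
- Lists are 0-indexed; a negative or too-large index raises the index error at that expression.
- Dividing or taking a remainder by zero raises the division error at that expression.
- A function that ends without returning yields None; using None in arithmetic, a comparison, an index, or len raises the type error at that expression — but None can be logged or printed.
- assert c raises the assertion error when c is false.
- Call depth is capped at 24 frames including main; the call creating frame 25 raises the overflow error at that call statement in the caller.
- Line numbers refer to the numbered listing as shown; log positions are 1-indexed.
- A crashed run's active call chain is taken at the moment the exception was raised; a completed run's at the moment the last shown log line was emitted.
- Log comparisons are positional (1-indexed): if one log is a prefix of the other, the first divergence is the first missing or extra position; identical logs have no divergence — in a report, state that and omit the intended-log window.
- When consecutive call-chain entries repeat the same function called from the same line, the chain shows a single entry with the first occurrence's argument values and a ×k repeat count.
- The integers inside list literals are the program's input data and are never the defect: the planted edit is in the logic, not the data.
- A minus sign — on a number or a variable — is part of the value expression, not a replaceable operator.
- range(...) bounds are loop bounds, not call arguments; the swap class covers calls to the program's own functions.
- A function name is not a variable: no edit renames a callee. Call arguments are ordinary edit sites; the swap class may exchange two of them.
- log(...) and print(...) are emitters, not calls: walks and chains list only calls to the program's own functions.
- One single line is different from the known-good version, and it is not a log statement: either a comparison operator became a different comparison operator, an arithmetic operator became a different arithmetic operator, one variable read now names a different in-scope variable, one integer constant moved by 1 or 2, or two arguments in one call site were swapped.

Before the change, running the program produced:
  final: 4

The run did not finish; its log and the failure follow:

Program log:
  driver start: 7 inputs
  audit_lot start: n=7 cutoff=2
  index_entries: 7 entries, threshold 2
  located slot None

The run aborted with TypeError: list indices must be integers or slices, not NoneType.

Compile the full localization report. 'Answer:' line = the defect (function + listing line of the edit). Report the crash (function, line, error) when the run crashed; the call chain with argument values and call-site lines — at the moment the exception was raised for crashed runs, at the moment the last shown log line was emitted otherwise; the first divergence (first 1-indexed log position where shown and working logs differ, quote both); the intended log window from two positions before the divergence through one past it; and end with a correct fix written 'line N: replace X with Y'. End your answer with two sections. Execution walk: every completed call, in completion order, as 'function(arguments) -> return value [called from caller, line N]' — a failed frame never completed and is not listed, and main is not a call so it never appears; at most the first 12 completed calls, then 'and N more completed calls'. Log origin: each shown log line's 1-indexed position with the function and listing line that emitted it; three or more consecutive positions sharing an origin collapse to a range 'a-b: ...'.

Answer: the defect is in index_entries at line 4.
The tell: The log first diverges at position 4: the faulty run prints 'located slot None' where the working version prints 'located slot 1'.
Crash: audit_lot, line 11, TypeError.
Call chain: main -> audit_lot([11, 2, 11, 4, 8, 8, 2], 2) (called at line 27).
First divergence: position 4 — the shown line 'located slot None' should read 'located slot 1'.
Intended log window:
  2: audit_lot start: n=7 cutoff=2
  3: index_entries: 7 entries, threshold 2
  4: located slot 1
  5: checkpoint: 6
Execution walk:
  index_entries([11, 2, 11, 4, 8, 8, 2], 2) -> None  [called from audit_lot, line 9]
Log origins:
  1 — main, line 26
  2 — audit_lot, line 8
  3 — index_entries, line 2
  4 — audit_lot, line 10
A correct fix: line 4: replace `marks[low]` with `marks[width]`.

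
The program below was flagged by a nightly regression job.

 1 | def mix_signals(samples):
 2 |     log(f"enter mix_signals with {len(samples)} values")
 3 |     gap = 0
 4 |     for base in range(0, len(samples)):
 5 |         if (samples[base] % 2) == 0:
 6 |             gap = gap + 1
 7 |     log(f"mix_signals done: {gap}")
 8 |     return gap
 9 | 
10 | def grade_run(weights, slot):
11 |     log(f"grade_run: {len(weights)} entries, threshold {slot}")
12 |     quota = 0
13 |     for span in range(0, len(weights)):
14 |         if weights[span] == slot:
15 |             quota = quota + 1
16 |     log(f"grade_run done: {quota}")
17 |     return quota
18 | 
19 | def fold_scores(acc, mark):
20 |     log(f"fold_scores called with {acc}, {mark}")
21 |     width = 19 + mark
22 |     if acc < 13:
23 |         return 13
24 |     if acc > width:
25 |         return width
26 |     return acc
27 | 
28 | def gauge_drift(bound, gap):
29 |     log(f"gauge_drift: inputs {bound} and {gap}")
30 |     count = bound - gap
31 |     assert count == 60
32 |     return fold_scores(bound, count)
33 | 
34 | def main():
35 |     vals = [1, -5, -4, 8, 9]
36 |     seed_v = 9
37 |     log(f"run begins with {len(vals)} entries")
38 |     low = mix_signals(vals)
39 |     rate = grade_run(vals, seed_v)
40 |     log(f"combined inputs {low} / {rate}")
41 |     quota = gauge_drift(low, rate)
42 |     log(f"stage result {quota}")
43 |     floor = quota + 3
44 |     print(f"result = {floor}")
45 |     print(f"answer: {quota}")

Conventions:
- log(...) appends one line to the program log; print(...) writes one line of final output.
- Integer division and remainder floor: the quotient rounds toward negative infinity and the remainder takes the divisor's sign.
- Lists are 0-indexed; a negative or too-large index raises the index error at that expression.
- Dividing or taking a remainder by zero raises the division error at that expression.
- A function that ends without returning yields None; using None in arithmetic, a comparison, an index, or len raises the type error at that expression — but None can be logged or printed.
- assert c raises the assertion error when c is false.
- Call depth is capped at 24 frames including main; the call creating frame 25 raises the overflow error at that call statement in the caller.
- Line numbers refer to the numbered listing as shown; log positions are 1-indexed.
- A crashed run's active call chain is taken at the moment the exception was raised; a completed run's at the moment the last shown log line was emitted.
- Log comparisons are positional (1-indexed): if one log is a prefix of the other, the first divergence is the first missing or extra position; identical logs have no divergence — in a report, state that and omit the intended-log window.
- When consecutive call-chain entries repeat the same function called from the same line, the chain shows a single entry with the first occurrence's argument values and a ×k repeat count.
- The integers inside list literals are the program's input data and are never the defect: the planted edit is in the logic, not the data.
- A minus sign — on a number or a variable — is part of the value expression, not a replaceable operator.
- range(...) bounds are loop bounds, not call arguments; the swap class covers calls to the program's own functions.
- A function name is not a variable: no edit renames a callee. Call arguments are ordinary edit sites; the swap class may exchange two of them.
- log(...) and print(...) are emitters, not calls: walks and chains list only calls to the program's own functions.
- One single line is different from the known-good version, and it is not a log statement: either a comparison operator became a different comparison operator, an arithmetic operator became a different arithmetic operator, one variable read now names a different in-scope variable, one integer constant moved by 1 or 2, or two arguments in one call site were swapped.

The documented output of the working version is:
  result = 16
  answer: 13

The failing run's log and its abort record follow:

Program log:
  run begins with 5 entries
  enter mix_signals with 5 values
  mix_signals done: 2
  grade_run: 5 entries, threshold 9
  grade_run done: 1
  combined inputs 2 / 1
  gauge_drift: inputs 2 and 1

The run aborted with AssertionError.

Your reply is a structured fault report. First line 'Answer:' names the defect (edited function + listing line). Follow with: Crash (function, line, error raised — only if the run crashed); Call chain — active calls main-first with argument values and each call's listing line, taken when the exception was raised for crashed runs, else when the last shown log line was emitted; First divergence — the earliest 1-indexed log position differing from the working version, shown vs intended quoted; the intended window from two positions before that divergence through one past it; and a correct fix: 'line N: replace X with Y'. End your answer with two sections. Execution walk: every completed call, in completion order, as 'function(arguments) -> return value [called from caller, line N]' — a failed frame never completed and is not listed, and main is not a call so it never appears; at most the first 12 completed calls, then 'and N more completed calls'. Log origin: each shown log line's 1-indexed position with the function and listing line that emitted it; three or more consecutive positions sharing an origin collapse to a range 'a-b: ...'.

Answer: the defect is in gauge_drift at line 31.
The tell: The faulty run's log stops after 7 lines; the working version's next line would be 'fold_scores called with 2, 1'.
Crash: gauge_drift, line 31, AssertionError.
Call chain: main -> gauge_drift(2, 1) (called at line 41).
First divergence: position 8; the shown log stops at 7 lines while the working version next logs 'fold_scores called with 2, 1'.
Intended log window:
  6: combined inputs 2 / 1
  7: gauge_drift: inputs 2 and 1
  8: fold_scores called with 2, 1
  9: stage result 13
Execution walk:
  mix_signals([1, -5, -4, 8, 9]) -> 2  [called from main, line 38]
  grade_run([1, -5, -4, 8, 9], 9) -> 1  [called from main, line 39]
Origin of each log line:
  1: from main, line 37
  2: from mix_signals, line 2
  3: from mix_signals, line 7
  4: from grade_run, line 11
  5: from grade_run, line 16
  6: from main, line 40
  7: from gauge_drift, line 29
A correct fix: line 31: replace `==` with `<=`.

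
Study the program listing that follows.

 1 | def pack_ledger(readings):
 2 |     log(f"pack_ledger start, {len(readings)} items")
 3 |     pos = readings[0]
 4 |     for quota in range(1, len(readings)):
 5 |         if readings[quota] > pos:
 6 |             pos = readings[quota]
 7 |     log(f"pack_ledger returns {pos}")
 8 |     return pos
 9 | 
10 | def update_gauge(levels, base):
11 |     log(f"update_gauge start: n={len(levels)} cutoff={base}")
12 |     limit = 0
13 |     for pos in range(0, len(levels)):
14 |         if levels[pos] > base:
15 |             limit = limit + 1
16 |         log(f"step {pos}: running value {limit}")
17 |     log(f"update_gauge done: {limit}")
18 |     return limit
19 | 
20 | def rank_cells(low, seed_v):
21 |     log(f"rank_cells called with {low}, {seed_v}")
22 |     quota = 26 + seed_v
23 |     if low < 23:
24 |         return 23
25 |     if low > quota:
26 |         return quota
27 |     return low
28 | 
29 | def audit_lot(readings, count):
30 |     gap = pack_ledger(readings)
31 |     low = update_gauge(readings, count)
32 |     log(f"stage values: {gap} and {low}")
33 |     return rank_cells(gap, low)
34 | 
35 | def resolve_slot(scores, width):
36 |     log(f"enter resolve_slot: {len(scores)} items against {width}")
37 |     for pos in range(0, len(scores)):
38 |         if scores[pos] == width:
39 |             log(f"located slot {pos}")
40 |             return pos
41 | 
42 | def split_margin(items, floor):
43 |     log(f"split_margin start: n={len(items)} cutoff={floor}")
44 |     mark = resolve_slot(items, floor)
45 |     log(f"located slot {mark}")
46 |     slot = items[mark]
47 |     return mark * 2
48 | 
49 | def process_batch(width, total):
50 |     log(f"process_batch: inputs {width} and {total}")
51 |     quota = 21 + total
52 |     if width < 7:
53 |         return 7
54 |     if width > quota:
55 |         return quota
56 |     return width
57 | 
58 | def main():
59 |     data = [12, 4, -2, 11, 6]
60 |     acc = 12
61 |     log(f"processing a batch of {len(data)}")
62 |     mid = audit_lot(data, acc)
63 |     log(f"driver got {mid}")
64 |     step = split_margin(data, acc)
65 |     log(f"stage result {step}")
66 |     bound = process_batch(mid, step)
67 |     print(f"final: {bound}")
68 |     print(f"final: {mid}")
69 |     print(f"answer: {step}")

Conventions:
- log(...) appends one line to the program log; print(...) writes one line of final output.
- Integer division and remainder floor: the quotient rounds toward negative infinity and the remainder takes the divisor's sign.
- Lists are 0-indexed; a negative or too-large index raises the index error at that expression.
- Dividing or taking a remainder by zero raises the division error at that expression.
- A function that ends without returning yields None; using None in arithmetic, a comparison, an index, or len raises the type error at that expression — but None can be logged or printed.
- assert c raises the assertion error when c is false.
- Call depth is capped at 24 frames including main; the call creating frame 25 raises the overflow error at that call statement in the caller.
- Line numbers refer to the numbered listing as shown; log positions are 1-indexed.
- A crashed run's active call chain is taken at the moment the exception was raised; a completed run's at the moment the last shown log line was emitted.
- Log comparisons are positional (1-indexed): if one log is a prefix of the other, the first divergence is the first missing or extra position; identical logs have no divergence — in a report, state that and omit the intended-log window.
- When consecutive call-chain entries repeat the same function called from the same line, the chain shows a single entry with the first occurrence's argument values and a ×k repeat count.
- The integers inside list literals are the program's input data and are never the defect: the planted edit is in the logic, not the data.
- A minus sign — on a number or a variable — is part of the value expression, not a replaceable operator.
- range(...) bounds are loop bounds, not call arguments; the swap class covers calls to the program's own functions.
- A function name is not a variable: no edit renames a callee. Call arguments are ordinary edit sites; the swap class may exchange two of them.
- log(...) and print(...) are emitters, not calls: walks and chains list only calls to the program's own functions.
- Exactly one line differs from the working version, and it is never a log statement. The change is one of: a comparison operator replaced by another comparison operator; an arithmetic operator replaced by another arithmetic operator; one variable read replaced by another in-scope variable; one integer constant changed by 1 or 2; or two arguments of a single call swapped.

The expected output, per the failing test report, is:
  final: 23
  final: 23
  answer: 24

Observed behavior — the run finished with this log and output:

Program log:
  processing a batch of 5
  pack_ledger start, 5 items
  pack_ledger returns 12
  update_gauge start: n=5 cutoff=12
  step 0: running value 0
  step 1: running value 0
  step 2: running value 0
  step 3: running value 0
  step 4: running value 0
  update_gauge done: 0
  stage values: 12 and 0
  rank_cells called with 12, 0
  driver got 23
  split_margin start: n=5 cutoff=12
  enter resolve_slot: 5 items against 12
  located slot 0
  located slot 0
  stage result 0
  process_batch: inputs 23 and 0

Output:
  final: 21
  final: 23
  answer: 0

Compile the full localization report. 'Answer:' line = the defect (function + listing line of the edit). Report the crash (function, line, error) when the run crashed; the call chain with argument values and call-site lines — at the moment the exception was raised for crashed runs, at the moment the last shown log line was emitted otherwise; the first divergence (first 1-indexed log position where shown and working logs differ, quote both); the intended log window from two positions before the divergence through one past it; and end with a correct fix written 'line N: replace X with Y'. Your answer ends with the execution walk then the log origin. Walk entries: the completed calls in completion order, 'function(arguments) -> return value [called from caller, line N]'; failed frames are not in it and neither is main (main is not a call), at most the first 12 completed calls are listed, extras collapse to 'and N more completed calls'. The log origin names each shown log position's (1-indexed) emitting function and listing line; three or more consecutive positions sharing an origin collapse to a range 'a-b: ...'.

Answer: the defect is in split_margin at line 47.
Core observation: Log line 18 is where behavior first shows: 'stage result 0' appears instead of 'stage result 24'.
Call chain: main -> process_batch(23, 0) (called at line 66).
First divergence: position 18; shown 'stage result 0' vs intended 'stage result 24'.
Intended log window:
  16: located slot 0
  17: located slot 0
  18: stage result 24
  19: process_batch: inputs 23 and 24
Execution walk:
  pack_ledger([12, 4, -2, 11, 6]) -> 12  [called from audit_lot, line 30]
  update_gauge([12, 4, -2, 11, 6], 12) -> 0  [called from audit_lot, line 31]
  rank_cells(12, 0) -> 23  [called from audit_lot, line 33]
  audit_lot([12, 4, -2, 11, 6], 12) -> 23  [called from main, line 62]
  resolve_slot([12, 4, -2, 11, 6], 12) -> 0  [called from split_margin, line 44]
  split_margin([12, 4, -2, 11, 6], 12) -> 0  [called from main, line 64]
  process_batch(23, 0) -> 21  [called from main, line 66]
Origin of each log line:
  1: logged in main at line 61
  2: logged in pack_ledger at line 2
  3: logged in pack_ledger at line 7
  4: logged in update_gauge at line 11
  5-9: logged in update_gauge at line 16
  10: logged in update_gauge at line 17
  11: logged in audit_lot at line 32
  12: logged in rank_cells at line 21
  13: logged in main at line 63
  14: logged in split_margin at line 43
  15: logged in resolve_slot at line 36
  16: logged in resolve_slot at line 39
  17: logged in split_margin at line 45
  18: logged in main at line 65
  19: logged in process_batch at line 50
A correct fix: line 47: replace `mark` with `slot`.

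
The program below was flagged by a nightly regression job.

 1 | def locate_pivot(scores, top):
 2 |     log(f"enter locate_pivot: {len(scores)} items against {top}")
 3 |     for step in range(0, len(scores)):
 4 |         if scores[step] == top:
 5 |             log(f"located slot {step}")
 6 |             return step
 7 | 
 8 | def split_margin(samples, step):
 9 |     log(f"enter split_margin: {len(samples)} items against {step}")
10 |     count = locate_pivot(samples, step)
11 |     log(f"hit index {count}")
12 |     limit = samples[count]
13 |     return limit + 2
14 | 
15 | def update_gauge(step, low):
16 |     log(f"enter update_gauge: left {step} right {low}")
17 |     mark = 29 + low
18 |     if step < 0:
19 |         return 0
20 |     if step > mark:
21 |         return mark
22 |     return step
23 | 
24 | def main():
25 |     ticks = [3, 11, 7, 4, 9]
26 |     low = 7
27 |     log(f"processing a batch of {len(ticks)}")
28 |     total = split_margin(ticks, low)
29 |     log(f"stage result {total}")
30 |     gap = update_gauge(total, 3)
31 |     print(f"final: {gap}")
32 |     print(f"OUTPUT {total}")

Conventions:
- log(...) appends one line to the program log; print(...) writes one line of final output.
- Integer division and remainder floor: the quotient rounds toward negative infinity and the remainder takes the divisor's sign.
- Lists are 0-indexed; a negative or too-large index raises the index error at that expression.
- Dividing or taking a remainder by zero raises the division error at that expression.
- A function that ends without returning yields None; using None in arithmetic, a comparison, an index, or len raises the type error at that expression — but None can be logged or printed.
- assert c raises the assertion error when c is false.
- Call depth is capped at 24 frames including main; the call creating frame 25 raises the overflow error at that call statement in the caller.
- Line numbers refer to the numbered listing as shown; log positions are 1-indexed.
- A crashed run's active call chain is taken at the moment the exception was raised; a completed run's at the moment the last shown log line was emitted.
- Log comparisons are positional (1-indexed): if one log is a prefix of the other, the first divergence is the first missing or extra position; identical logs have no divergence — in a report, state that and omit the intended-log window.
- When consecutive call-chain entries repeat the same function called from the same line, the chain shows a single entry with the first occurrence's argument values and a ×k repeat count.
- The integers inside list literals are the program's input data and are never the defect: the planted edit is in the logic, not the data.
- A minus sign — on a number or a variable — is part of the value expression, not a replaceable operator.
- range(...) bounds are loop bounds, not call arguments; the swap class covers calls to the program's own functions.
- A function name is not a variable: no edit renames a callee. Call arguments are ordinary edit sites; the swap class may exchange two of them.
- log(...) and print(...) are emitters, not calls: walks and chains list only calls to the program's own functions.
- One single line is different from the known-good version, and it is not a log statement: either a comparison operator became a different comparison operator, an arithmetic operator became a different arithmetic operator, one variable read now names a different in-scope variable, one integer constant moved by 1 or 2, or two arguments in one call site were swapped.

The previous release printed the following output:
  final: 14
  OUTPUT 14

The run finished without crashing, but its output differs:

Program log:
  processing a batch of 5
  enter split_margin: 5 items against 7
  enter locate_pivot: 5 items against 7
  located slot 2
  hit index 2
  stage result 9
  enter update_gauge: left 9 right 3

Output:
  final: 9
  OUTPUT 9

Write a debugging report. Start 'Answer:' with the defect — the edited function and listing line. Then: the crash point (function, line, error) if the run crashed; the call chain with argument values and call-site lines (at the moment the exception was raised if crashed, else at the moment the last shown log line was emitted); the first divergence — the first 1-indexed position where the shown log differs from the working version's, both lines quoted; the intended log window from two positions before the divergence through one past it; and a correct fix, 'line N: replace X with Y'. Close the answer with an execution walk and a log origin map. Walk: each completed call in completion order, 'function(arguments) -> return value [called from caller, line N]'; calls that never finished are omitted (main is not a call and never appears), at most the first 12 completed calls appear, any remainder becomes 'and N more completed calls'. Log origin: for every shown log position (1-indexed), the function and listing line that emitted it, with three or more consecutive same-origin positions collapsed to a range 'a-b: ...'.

Answer: the defect is in split_margin at line 13.
Key observation: Position 6 is the first bad log line: 'stage result 9' should read 'stage result 14'.
Call chain: main -> update_gauge(9, 3) (called at line 30).
First divergence: position 6 — shown 'stage result 9', intended 'stage result 14'.
Intended log window:
  4: located slot 2
  5: hit index 2
  6: stage result 14
  7: enter update_gauge: left 14 right 3
Execution walk:
  locate_pivot([3, 11, 7, 4, 9], 7) -> 2  [called from split_margin, line 10]
  split_margin([3, 11, 7, 4, 9], 7) -> 9  [called from main, line 28]
  update_gauge(9, 3) -> 9  [called from main, line 30]
Log origin:
  1: from main, line 27
  2: from split_margin, line 9
  3: from locate_pivot, line 2
  4: from locate_pivot, line 5
  5: from split_margin, line 11
  6: from main, line 29
  7: from update_gauge, line 16
A correct fix: line 13: replace `+` with `*`.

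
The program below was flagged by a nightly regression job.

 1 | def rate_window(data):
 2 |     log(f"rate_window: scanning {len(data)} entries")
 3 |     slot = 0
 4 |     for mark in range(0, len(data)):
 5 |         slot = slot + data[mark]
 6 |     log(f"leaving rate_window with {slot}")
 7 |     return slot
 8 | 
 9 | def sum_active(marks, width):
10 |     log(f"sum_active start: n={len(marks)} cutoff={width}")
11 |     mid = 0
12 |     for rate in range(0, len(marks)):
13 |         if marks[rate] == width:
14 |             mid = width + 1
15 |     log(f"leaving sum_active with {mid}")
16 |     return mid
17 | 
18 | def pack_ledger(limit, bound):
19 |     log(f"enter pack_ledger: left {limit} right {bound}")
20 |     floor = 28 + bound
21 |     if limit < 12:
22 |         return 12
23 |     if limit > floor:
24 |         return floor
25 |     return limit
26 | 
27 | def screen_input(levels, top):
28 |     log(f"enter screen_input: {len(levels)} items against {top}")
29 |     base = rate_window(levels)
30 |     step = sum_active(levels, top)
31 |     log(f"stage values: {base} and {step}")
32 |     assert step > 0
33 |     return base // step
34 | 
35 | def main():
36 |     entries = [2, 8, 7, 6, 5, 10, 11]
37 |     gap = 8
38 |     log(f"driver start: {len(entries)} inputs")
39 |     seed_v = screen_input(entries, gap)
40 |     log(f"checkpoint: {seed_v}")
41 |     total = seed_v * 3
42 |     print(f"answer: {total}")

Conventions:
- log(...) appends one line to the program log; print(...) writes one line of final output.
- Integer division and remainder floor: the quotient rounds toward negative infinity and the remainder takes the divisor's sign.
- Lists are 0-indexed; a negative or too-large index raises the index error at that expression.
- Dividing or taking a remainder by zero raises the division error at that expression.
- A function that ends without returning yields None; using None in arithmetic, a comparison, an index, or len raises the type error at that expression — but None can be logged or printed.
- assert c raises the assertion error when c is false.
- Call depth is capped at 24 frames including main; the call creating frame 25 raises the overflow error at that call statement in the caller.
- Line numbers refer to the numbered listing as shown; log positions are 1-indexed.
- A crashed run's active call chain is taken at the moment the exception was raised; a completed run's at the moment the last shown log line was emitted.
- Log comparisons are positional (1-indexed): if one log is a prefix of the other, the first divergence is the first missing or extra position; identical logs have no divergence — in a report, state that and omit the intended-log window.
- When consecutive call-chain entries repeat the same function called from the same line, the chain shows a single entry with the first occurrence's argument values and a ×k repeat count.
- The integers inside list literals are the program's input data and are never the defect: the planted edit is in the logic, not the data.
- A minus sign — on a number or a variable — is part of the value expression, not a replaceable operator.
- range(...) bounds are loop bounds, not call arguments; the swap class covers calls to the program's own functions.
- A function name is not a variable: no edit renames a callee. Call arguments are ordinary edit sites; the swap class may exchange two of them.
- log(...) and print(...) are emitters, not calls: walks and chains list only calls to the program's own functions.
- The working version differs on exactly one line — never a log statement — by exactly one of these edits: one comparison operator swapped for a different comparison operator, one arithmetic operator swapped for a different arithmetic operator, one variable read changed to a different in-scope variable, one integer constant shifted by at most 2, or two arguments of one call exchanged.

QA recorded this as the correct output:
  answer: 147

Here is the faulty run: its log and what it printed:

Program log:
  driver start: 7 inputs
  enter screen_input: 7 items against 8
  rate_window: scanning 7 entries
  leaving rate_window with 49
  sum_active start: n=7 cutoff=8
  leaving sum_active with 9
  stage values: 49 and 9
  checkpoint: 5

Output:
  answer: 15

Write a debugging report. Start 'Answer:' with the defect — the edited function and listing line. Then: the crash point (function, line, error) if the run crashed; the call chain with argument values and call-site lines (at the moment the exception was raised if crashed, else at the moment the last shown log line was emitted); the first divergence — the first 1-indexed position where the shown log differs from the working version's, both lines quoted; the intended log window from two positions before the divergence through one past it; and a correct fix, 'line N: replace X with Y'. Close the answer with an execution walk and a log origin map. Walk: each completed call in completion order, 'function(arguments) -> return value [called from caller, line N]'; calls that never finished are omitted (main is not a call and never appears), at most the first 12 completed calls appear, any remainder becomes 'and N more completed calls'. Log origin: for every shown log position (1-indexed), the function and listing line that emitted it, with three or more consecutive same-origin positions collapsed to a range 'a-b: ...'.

Answer: the defect is in sum_active at line 14.
The tell: At log position 6 the runs split — shown 'leaving sum_active with 9', but the working version logs 'leaving sum_active with 1'.
Call chain: main.
First divergence: position 6; shown 'leaving sum_active with 9' vs intended 'leaving sum_active with 1'.
Intended log window:
  4: leaving rate_window with 49
  5: sum_active start: n=7 cutoff=8
  6: leaving sum_active with 1
  7: stage values: 49 and 1
Execution walk:
  rate_window([2, 8, 7, 6, 5, 10, 11]) -> 49  [called from screen_input, line 29]
  sum_active([2, 8, 7, 6, 5, 10, 11], 8) -> 9  [called from screen_input, line 30]
  screen_input([2, 8, 7, 6, 5, 10, 11], 8) -> 5  [called from main, line 39]
Origin of each log line:
  1: emitted by main (line 38)
  2: emitted by screen_input (line 28)
  3: emitted by rate_window (line 2)
  4: emitted by rate_window (line 6)
  5: emitted by sum_active (line 10)
  6: emitted by sum_active (line 15)
  7: emitted by screen_input (line 31)
  8: emitted by main (line 40)
A correct fix: line 14: replace `width` with `mid`.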